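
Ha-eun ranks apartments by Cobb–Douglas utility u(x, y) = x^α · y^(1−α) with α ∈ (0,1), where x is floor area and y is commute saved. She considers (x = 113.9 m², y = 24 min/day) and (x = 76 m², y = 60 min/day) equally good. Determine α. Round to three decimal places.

Set the two utilities equal: 113.9^α·24^(1−α) = 76^α·60^(1−α).
(113.9/76)^α = (60/24)^(1−α); take logs: α·ln(113.9/76) = (1−α)·ln(60/24), i.e. α·0.404588 = (1−α)·0.916291.
So α/(1−α) = (0.916291)/(0.404588) = 2.264751, and α = 2.264751/3.264751 ≈ 0.694.

α ≈ 0.694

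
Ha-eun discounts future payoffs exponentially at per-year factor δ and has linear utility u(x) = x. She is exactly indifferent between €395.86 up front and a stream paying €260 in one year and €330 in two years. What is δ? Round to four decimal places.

δ ≈ 0.7700

Present value of the stream is 260·δ + 330·δ². Indifference gives 260δ + 330δ² = 395.86.
That is, 330δ² + 260δ − 395.86 = 0, a quadratic in δ.
The positive root is δ = [−260 + √(260² + 4·330·395.86)] / (2·330) = (−260 + 768.203)/660 ≈ 0.7700.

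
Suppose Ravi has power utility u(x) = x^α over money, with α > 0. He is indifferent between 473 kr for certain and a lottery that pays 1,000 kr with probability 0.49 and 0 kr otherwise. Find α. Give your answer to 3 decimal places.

α ≈ 0.953

Since u(0) = 0, the lottery's EU is 0.49·1000^α.
Setting u(473) equal to that: 473^α = 0.49·1000^α ⇒ (473/1000)^α = 0.49.
Taking logs: α·ln(473/1000) = ln(0.49), so α = -0.713350 / -0.748660 ≈ 0.953.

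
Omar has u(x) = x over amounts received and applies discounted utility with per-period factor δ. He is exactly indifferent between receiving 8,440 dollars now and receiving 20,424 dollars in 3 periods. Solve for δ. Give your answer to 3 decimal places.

δ ≈ 0.745

The payoff in 3 periods is discounted by δ^3, so u(8440) = δ^3·u(20424) and δ^3 = u(8440)/u(20424).
With u(x) = x: δ^3 = 8440/20424 = 0.41324.
So δ = 0.41324^(1/3) ≈ 0.745.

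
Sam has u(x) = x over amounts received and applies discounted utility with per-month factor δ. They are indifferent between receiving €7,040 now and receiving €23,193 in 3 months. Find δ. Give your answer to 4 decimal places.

δ ≈ 0.6721

The payoff in 3 months is discounted by δ^3, so u(7040) = δ^3·u(23193) and δ^3 = u(7040)/u(23193).
With u(x) = x: δ^3 = 7040/23193 = 0.30354.
So δ = 0.30354^(1/3) ≈ 0.6721.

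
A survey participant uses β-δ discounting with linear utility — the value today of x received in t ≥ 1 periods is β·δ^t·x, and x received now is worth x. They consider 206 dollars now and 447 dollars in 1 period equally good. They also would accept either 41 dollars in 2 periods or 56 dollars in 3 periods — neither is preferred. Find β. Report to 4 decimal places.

From the later pair, β·δ^2·41 = β·δ^3·56; dividing through, δ = 41/56 = 0.73214.
Substituting δ into 206 = β·δ·447: β = 206/(327.268) ≈ 0.6295.

β ≈ 0.6295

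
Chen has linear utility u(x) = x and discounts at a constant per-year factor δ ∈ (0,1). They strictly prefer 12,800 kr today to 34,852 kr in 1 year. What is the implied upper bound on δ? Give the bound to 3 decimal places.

The preference means 12800 > δ·34852.
Dividing through by 34852 gives δ < 0.36727.

δ < 0.367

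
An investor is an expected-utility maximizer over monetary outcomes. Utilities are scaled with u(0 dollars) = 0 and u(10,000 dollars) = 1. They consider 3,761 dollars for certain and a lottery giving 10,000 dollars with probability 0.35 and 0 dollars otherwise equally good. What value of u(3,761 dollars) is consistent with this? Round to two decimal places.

0.35

u(3,761 dollars) equals the lottery's expected utility: 0.35·1 + 0.65·0 = 0.35.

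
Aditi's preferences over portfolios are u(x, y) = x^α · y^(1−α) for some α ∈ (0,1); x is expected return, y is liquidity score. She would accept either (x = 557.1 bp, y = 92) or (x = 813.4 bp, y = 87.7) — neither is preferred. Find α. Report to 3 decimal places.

α ≈ 0.112

Indifference: 557.1^α · 92^(1−α) = 813.4^α · 87.7^(1−α).
(557.1/813.4)^α = (87.7/92)^(1−α); take logs: α·ln(557.1/813.4) = (1−α)·ln(87.7/92), i.e. α·-0.378478 = (1−α)·-0.047867.
Thus α·(-0.426345) = -0.047867, so α = -0.047867/-0.426345 ≈ 0.112.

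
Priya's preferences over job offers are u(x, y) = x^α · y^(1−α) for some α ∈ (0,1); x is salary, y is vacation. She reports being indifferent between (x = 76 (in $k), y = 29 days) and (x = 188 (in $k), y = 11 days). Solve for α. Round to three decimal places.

α ≈ 0.517

Set the two utilities equal: 76^α·29^(1−α) = 188^α·11^(1−α).
(76/188)^α = (11/29)^(1−α); take logs: α·ln(76/188) = (1−α)·ln(11/29), i.e. α·-0.905709 = (1−α)·-0.969401.
With A = -0.905709 and B = -0.969401: α·A = (1−α)·B, so α = B/(A+B) = -0.969401/-1.875110 ≈ 0.517.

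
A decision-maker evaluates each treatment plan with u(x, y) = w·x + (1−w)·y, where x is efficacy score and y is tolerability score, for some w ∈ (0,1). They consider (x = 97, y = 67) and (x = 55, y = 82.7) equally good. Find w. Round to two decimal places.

Indifference: w·97 + (1−w)·67 = w·55 + (1−w)·82.7.
Collecting terms: w·42 = (1−w)·15.7.
Hence w = 15.7/(42+15.7) = 15.7/57.7 = 0.27.

w = 0.27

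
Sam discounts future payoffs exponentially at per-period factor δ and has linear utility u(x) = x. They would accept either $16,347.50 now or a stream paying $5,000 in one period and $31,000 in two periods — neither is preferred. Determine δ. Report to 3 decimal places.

The stream is worth 5000δ + 31000δ² today, so 5000δ + 31000δ² = 16347.50.
So 31000δ² + 5000δ − 16347.50 = 0.
By the quadratic formula (taking the positive root), δ = (−5000 + √2052090000.00) / 62000 ≈ 0.650.

δ ≈ 0.650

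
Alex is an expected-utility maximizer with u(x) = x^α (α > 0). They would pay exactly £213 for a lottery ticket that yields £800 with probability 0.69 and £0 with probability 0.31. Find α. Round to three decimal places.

Since u(0) = 0, the lottery's EU is 0.69·800^α.
Setting u(213) equal to that: 213^α = 0.69·800^α ⇒ (213/800)^α = 0.69.
Take logs: α = ln 0.69 / ln(213/800) ≈ 0.28040.

α ≈ 0.280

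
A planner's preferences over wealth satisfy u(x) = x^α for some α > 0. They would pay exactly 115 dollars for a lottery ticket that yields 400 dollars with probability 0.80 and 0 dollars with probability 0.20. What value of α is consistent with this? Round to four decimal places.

α ≈ 0.1790

Since u(0) = 0, the lottery's EU is 0.80·400^α.
Indifference: 115^α = 0.80·400^α, so (115/400)^α = 0.80.
Taking logs: α·ln(115/400) = ln(0.80), so α = -0.2231436 / -1.2465324 ≈ 0.1790.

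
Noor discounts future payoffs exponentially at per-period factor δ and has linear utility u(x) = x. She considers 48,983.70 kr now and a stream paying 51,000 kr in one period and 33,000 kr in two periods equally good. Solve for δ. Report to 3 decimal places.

δ ≈ 0.670

Present value of the stream is 51000·δ + 33000·δ². Indifference gives 51000δ + 33000δ² = 48983.70.
That is, 33000δ² + 51000δ − 48983.70 = 0, a quadratic in δ.
δ = (−51000 + √(51000² + 4·33000·48983.70)) / (2·33000) = (−51000 + √9066848400.00) / 66000 ≈ 0.670.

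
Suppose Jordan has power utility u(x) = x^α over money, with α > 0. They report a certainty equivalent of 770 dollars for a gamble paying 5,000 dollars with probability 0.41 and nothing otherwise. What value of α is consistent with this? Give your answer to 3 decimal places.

EU(lottery) = 0.41·5000^α + 0.59·0 = 0.41·5000^α.
Indifference: 770^α = 0.41·5000^α, so (770/5000)^α = 0.41.
Taking logs: α·ln(770/5000) = ln(0.41), so α = -0.891598 / -1.870803 ≈ 0.477.

α ≈ 0.477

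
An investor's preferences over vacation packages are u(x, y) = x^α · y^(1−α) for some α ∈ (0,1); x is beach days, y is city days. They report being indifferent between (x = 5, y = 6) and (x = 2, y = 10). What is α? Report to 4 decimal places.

α ≈ 0.3579

Indifference: 5^α · 6^(1−α) = 2^α · 10^(1−α).
Taking logs: α·ln 5 + (1−α)·ln 6 = α·ln 2 + (1−α)·ln 10, i.e. α·0.9162907 = (1−α)·0.5108256.
Thus α·(1.4271163) = 0.5108256, so α = 0.5108256/1.4271163 ≈ 0.3579.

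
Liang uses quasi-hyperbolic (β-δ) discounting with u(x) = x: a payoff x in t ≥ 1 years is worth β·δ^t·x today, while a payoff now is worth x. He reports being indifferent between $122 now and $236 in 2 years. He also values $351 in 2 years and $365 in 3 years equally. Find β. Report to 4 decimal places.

The second indifference involves only future payoffs, so β cancels: β·δ^2·351 = β·δ^3·365, giving δ = 351/365 = 0.96164.
Substituting δ into 122 = β·δ^2·236: β = 122/(218.243) ≈ 0.5590.

β ≈ 0.5590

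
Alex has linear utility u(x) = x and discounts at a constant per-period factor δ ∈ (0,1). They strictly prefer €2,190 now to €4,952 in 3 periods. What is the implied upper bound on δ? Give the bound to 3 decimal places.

δ < 0.762

Under u(x) = x this choice says 2190 > δ^3·4952.
Dividing by 4952: δ^3 < 0.44225. Both sides are positive, so the cube root keeps the direction.
δ < 0.44225^(1/3) = 0.762.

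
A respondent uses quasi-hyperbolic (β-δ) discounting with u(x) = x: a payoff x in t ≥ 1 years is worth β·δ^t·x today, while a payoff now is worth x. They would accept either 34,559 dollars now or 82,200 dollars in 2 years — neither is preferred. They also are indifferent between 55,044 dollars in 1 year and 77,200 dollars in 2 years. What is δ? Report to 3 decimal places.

From the later pair, β·δ^1·55044 = β·δ^2·77200; dividing through, δ = 55044/77200 = 0.71301.

δ ≈ 0.713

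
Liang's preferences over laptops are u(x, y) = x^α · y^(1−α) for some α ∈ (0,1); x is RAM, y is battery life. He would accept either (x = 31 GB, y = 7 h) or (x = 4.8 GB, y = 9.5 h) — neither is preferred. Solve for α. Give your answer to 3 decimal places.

α ≈ 0.141

Set the two utilities equal: 31^α·7^(1−α) = 4.8^α·9.5^(1−α).
Taking logs: α·ln 31 + (1−α)·ln 7 = α·ln 4.8 + (1−α)·ln 9.5, i.e. α·1.865371 = (1−α)·0.305382.
Thus α·(2.170753) = 0.305382, so α = 0.305382/2.170753 ≈ 0.141.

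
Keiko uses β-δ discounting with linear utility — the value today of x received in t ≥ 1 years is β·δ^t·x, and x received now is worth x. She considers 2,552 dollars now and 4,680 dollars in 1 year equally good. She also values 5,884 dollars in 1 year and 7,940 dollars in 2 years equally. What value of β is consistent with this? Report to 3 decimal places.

From the later pair, β·δ^1·5884 = β·δ^2·7940; dividing through, δ = 5884/7940 = 0.74106.
Substituting δ into 2552 = β·δ·4680: β = 2552/(3468.151) ≈ 0.736.

β ≈ 0.736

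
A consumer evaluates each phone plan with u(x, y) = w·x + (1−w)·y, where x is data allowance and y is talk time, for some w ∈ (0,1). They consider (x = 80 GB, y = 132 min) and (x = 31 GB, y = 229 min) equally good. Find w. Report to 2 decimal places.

w = 0.66

u(80,132) = u(31,229) means w·80 + (1−w)·132 = w·31 + (1−w)·229.
Collecting terms: w·49 = (1−w)·97.
The marginal rate of substitution is 97/49, so w = 97/(49+97) = 0.66.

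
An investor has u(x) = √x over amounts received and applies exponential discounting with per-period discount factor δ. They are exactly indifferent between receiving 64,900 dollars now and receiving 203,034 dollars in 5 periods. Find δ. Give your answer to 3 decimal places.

δ ≈ 0.892

Equating discounted utilities: u(64900) = δ^5·u(203034) ⇒ δ^5 = u(64900)/u(203034).
Since u(x) = √x, δ^5 = √(64900/203034) = 0.56538.
Hence δ = (0.56538)^(1/5) = 0.89221.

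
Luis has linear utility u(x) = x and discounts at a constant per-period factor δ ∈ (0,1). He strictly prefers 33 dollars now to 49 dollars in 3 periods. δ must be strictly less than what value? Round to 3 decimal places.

δ < 0.877

The preference means 33 > δ^3·49.
Dividing by 49: δ^3 < 0.67347. Both sides are positive, so the cube root keeps the direction.
δ < 0.67347^(1/3) = 0.877.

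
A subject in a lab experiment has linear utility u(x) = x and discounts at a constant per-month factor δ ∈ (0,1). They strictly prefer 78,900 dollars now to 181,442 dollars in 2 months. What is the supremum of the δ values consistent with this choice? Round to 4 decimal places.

Under u(x) = x this choice says 78900 > δ^2·181442.
Dividing by 181442: δ^2 < 0.43485. Both sides are positive, so the square root keeps the direction.
δ < (78900/181442)^(1/2) ≈ 0.6594.

δ < 0.6594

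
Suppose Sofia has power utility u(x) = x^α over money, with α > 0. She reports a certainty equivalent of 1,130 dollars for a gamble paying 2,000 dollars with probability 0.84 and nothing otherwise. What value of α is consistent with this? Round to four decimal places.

EU(lottery) = 0.84·2000^α + 0.16·0 = 0.84·2000^α.
Setting u(1130) equal to that: 1130^α = 0.84·2000^α ⇒ (1130/2000)^α = 0.84.
Take logs: α = ln 0.84 / ln(1130/2000) ≈ 0.305385.

α ≈ 0.3054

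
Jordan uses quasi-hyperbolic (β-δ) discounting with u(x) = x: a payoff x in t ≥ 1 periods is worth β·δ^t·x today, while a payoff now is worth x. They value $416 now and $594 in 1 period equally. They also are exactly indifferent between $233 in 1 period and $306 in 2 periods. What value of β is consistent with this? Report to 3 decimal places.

β ≈ 0.920

The second indifference involves only future payoffs, so β cancels: β·δ^1·233 = β·δ^2·306, giving δ = 233/306 = 0.76144.
Now use the now-vs-future pair: 416 = β·δ·594 gives β = 416/(0.76144·594) ≈ 0.920.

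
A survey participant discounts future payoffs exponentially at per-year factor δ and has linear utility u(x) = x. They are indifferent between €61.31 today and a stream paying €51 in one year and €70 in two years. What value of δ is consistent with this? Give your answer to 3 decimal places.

Equating present values: 61.31 = 51δ + 70δ².
That is, 70δ² + 51δ − 61.31 = 0, a quadratic in δ.
The positive root is δ = [−51 + √(51² + 4·70·61.31)] / (2·70) = (−51 + 140.598)/140 ≈ 0.640.

δ ≈ 0.640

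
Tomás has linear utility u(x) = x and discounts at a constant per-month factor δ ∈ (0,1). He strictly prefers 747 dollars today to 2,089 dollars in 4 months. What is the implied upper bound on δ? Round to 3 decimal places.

Comparing present values: 747 > δ^4·2089.
Dividing by 2089: δ^4 < 0.35759. Both sides are positive, so the 4th root keeps the direction.
δ < (747/2089)^(1/4) ≈ 0.773.

δ < 0.773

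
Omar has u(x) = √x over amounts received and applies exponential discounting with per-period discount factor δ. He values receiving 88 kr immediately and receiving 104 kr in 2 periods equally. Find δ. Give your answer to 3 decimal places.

The payoff in 2 periods is discounted by δ^2, so u(88) = δ^2·u(104) and δ^2 = u(88)/u(104).
With u(x) = √x: δ^2 = √88/√104 = √(88/104) = 0.91987.
So δ = 0.91987^(1/2) ≈ 0.959.

δ ≈ 0.959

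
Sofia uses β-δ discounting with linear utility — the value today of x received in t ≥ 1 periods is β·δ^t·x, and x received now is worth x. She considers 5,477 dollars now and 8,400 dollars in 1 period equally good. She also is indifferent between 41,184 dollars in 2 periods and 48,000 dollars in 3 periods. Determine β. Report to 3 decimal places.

β ≈ 0.760

From the later pair, β·δ^2·41184 = β·δ^3·48000; dividing through, δ = 41184/48000 = 0.85800.
Now use the now-vs-future pair: 5477 = β·δ·8400 gives β = 5477/(0.85800·8400) ≈ 0.760.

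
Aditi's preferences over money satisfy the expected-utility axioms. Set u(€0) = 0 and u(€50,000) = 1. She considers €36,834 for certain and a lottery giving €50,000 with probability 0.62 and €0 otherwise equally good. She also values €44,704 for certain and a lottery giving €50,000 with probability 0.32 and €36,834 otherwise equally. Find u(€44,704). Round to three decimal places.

From the first indifference, u(€36,834) = 0.62·u(€50,000) + 0.38·u(€0) = 0.62·1 + 0.38·0 = 0.62.
Chaining: u(€44,704) = 0.32·1.00 + 0.68·0.62 = 0.7416.

0.742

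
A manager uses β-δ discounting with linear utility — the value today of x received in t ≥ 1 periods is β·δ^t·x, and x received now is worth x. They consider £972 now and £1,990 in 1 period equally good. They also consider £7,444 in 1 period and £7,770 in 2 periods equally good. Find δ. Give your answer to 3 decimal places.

From the later pair, β·δ^1·7444 = β·δ^2·7770; dividing through, δ = 7444/7770 = 0.95804.

δ ≈ 0.958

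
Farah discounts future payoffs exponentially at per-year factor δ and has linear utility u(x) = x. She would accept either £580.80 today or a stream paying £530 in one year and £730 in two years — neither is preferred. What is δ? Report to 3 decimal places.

Present value of the stream is 530·δ + 730·δ². Indifference gives 530δ + 730δ² = 580.80.
So 730δ² + 530δ − 580.80 = 0.
The positive root is δ = [−530 + √(530² + 4·730·580.80)] / (2·730) = (−530 + 1406.000)/1460 ≈ 0.600.

δ ≈ 0.600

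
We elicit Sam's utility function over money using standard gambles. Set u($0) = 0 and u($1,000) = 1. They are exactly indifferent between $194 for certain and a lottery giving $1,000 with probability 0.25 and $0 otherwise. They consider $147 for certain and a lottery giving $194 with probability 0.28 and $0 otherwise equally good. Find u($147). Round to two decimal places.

First, u($194) = 0.25·u($1,000) + 0.75·u($0) = 0.25.
Then u($147) = 0.28·u($194) + 0.72·u($0) = 0.28·0.25 + 0.72·0.00 = 0.0700.

0.07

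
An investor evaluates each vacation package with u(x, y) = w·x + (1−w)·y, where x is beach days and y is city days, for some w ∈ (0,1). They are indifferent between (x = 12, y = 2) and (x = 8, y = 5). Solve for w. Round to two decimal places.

w = 0.43

Indifference: w·12 + (1−w)·2 = w·8 + (1−w)·5.
Rearranging, 4·w − 3·(1−w) = 0.
Hence w = 3/(4+3) = 3/7 = 0.43.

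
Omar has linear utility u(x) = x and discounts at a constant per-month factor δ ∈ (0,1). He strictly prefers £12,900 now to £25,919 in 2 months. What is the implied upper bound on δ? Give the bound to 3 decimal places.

δ < 0.705

Comparing present values: 12900 > δ^2·25919.
Dividing by 25919: δ^2 < 0.49770. Both sides are positive, so the square root keeps the direction.
δ < (12900/25919)^(1/2) ≈ 0.705.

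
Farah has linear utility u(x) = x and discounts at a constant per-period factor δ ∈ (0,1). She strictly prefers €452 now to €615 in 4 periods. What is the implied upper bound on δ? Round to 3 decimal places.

Comparing present values: 452 > δ^4·615.
So δ^4 < 452/615 = 0.73496; taking the 4th root of both positive sides preserves the inequality.
δ < 0.73496^(1/4) = 0.926.

δ < 0.926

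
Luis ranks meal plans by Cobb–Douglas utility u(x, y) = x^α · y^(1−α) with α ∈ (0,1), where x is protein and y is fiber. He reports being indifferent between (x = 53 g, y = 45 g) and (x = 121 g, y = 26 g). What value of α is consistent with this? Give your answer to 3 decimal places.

Indifference: 53^α · 45^(1−α) = 121^α · 26^(1−α).
Taking logs: α·ln 53 + (1−α)·ln 45 = α·ln 121 + (1−α)·ln 26, i.e. α·-0.825499 = (1−α)·-0.548566.
So α/(1−α) = (-0.548566)/(-0.825499) = 0.664527, and α = 0.664527/1.664527 ≈ 0.399.

α ≈ 0.399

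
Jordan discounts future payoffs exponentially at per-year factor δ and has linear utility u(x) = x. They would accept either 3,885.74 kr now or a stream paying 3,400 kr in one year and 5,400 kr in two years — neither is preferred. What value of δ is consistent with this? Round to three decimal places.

δ ≈ 0.590

Equating present values: 3885.74 = 3400δ + 5400δ².
Rearranged: 5400δ² + 3400δ − 3885.74 = 0.
By the quadratic formula (taking the positive root), δ = (−3400 + √95491984.00) / 10800 ≈ 0.590.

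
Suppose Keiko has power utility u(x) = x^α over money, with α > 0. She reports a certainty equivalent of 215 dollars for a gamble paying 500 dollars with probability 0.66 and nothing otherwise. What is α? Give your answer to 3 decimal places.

EU(lottery) = 0.66·500^α + 0.34·0 = 0.66·500^α.
Indifference: 215^α = 0.66·500^α, so (215/500)^α = 0.66.
α = ln(0.66) / ln(215/500) = -0.415515/-0.843970 ≈ 0.492.

α ≈ 0.492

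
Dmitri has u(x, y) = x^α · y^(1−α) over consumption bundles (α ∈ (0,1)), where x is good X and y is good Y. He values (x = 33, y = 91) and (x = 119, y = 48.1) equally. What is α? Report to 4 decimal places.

Indifference: 33^α · 91^(1−α) = 119^α · 48.1^(1−α).
(33/119)^α = (48.1/91)^(1−α); take logs: α·ln(33/119) = (1−α)·ln(48.1/91), i.e. α·-1.2826159 = (1−α)·-0.6375773.
With A = -1.2826159 and B = -0.6375773: α·A = (1−α)·B, so α = B/(A+B) = -0.6375773/-1.9201932 ≈ 0.3320.

α ≈ 0.3320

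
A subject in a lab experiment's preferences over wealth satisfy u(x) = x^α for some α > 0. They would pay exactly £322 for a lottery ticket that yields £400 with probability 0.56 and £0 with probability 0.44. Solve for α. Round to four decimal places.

α ≈ 2.6730

EU(lottery) = 0.56·400^α + 0.44·0 = 0.56·400^α.
Equating: 322^α = 0.56·400^α, i.e. 0.8050^α = 0.56.
Take logs: α = ln 0.56 / ln(322/400) ≈ 2.673046.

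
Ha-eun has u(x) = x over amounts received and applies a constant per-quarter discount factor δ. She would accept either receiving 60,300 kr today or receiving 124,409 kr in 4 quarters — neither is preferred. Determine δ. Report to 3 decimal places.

Indifference means u(60300) = δ^4 · u(124409), so δ^4 = u(60300)/u(124409).
With u(x) = x: δ^4 = 60300/124409 = 0.48469.
So δ = 0.48469^(1/4) ≈ 0.834.

δ ≈ 0.834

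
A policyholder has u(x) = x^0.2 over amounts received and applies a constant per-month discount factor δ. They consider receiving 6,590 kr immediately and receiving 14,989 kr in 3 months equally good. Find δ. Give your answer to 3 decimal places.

δ ≈ 0.947

Indifference means u(6590) = δ^3 · u(14989), so δ^3 = u(6590)/u(14989).
Since u(x) = x^0.2, δ^3 = (6590/14989)^0.2 = 0.43966^0.2 = 0.84844.
So δ = 0.84844^(1/3) ≈ 0.947.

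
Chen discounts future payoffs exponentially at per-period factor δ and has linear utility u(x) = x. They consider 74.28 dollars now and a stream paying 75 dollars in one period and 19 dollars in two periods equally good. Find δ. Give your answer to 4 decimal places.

δ ≈ 0.8200

The stream is worth 75δ + 19δ² today, so 75δ + 19δ² = 74.28.
So 19δ² + 75δ − 74.28 = 0.
δ = (−75 + √(75² + 4·19·74.28)) / (2·19) = (−75 + √11270.28) / 38 ≈ 0.8200.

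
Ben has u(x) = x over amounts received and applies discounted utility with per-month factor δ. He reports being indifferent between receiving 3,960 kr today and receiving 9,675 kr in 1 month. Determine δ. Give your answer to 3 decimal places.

δ ≈ 0.409

Indifference means u(3960) = δ · u(9675), so δ = u(3960)/u(9675).
With u(x) = x: δ = 3960/9675 = 0.40930.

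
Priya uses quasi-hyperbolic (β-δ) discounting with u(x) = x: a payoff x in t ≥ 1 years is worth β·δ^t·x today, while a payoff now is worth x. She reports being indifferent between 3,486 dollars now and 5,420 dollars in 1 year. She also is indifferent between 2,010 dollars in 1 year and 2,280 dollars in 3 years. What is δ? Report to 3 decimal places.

δ ≈ 0.939

The second indifference involves only future payoffs, so β cancels: β·δ^1·2010 = β·δ^3·2280, giving δ^2 = 2010/2280 = 0.88158, so δ = 0.93892.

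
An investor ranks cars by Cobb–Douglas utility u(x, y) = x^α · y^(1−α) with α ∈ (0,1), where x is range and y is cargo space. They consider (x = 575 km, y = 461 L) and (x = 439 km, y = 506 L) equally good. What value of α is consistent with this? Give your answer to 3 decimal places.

Set the two utilities equal: 575^α·461^(1−α) = 439^α·506^(1−α).
Taking logs: α·ln 575 + (1−α)·ln 461 = α·ln 439 + (1−α)·ln 506, i.e. α·0.269871 = (1−α)·0.093139.
With A = 0.269871 and B = 0.093139: α·A = (1−α)·B, so α = B/(A+B) = 0.093139/0.363010 ≈ 0.257.

α ≈ 0.257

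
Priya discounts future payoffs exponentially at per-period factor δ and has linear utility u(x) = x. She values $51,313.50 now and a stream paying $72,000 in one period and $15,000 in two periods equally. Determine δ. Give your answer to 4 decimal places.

Equating present values: 51313.50 = 72000δ + 15000δ².
Rearranged: 15000δ² + 72000δ − 51313.50 = 0.
By the quadratic formula (taking the positive root), δ = (−72000 + √8262810000.00) / 30000 ≈ 0.6300.

δ ≈ 0.6300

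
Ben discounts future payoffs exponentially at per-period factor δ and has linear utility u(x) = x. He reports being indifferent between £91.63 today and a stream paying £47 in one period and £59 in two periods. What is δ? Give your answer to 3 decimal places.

Present value of the stream is 47·δ + 59·δ². Indifference gives 47δ + 59δ² = 91.63.
So 59δ² + 47δ − 91.63 = 0.
The positive root is δ = [−47 + √(47² + 4·59·91.63)] / (2·59) = (−47 + 154.382)/118 ≈ 0.910.

δ ≈ 0.910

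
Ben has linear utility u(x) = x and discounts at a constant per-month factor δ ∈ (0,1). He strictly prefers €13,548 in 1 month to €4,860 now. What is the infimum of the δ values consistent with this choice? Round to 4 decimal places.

δ > 0.3587

Under u(x) = x this choice says 4860 < δ·13548.
So δ > 4860/13548 = 0.35872.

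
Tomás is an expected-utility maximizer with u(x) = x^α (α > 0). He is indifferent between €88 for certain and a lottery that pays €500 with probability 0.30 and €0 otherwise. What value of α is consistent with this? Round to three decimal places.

α ≈ 0.693

EU(lottery) = 0.30·500^α + 0.70·0 = 0.30·500^α.
Setting u(88) equal to that: 88^α = 0.30·500^α ⇒ (88/500)^α = 0.30.
α = ln(0.30) / ln(88/500) = -1.203973/-1.737271 ≈ 0.693.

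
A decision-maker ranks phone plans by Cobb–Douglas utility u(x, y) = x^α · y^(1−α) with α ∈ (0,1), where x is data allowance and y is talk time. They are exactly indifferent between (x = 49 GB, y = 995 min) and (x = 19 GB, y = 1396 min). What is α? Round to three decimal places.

Set the two utilities equal: 49^α·995^(1−α) = 19^α·1396^(1−α).
Taking logs: α·ln 49 + (1−α)·ln 995 = α·ln 19 + (1−α)·ln 1396, i.e. α·0.947381 = (1−α)·0.338624.
With A = 0.947381 and B = 0.338624: α·A = (1−α)·B, so α = B/(A+B) = 0.338624/1.286005 ≈ 0.263.

α ≈ 0.263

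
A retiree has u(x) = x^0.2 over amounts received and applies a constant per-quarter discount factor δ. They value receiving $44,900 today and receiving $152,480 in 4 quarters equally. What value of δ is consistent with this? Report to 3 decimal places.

Equating discounted utilities: u(44900) = δ^4·u(152480) ⇒ δ^4 = u(44900)/u(152480).
With u(x) = x^0.2: δ^4 = 44900^0.2/152480^0.2 = (44900/152480)^0.2 = 0.78308.
Hence δ = (0.78308)^(1/4) = 0.94070.

δ ≈ 0.941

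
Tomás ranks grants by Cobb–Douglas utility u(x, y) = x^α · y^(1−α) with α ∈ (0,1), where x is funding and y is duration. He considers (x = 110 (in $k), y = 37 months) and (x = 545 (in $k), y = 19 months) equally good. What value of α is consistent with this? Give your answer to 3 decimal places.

Indifference: 110^α · 37^(1−α) = 545^α · 19^(1−α).
(110/545)^α = (19/37)^(1−α); take logs: α·ln(110/545) = (1−α)·ln(19/37), i.e. α·-1.600305 = (1−α)·-0.666479.
Thus α·(-2.266784) = -0.666479, so α = -0.666479/-2.266784 ≈ 0.294.

α ≈ 0.294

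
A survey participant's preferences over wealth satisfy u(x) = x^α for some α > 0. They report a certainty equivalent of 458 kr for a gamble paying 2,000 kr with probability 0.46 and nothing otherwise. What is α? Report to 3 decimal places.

The lottery's expected utility is 0.46·u(2000) + 0.54·u(0) = 0.46·2000^α (since u(0) = 0 for α > 0).
Indifference: 458^α = 0.46·2000^α, so (458/2000)^α = 0.46.
α = ln(0.46) / ln(458/2000) = -0.776529/-1.474033 ≈ 0.527.

α ≈ 0.527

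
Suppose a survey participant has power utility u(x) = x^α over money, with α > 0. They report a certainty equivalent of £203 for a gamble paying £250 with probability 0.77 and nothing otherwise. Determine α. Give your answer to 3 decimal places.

α ≈ 1.255

The lottery's expected utility is 0.77·u(250) + 0.23·u(0) = 0.77·250^α (since u(0) = 0 for α > 0).
Equating: 203^α = 0.77·250^α, i.e. 0.8120^α = 0.77.
Taking logs: α·ln(203/250) = ln(0.77), so α = -0.261365 / -0.208255 ≈ 1.255.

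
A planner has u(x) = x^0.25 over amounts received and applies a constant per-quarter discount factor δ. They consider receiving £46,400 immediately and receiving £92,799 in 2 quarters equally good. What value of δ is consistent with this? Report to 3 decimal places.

δ ≈ 0.917

Equating discounted utilities: u(46400) = δ^2·u(92799) ⇒ δ^2 = u(46400)/u(92799).
Since u(x) = x^0.25, δ^2 = (46400/92799)^0.25 = 0.50001^0.25 = 0.84090.
So δ = 0.84090^(1/2) ≈ 0.917.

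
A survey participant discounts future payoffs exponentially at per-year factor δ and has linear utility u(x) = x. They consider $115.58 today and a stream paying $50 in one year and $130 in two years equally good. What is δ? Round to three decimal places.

Equating present values: 115.58 = 50δ + 130δ².
Rearranged: 130δ² + 50δ − 115.58 = 0.
δ = (−50 + √(50² + 4·130·115.58)) / (2·130) = (−50 + √62601.60) / 260 ≈ 0.770.

δ ≈ 0.770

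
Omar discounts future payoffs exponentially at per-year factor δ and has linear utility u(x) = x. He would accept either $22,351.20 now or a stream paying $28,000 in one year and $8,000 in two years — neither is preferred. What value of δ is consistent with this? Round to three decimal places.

δ ≈ 0.670

The stream is worth 28000δ + 8000δ² today, so 28000δ + 8000δ² = 22351.20.
That is, 8000δ² + 28000δ − 22351.20 = 0, a quadratic in δ.
δ = (−28000 + √(28000² + 4·8000·22351.20)) / (2·8000) = (−28000 + √1499238400.00) / 16000 ≈ 0.670.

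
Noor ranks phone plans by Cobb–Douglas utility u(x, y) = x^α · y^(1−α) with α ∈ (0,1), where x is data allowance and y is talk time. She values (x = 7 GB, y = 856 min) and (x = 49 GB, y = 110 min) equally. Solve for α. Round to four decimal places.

Indifference: 7^α · 856^(1−α) = 49^α · 110^(1−α).
Rearrange to (7/49)^α = (110/856)^(1−α) and take logs: α·-1.9459101 = (1−α)·-2.0517900.
With A = -1.9459101 and B = -2.0517900: α·A = (1−α)·B, so α = B/(A+B) = -2.0517900/-3.9977001 ≈ 0.5132.

α ≈ 0.5132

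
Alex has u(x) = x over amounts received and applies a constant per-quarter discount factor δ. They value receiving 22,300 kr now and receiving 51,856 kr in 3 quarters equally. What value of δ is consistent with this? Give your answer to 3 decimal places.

Indifference means u(22300) = δ^3 · u(51856), so δ^3 = u(22300)/u(51856).
With u(x) = x: δ^3 = 22300/51856 = 0.43004.
Hence δ = (0.43004)^(1/3) = 0.75481.

δ ≈ 0.755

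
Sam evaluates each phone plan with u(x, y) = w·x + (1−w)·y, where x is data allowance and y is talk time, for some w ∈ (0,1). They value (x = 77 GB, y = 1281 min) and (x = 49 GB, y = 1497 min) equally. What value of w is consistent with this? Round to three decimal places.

w = 0.885

Equating utilities: w·77 + (1−w)·1281 = w·49 + (1−w)·1497.
Collecting terms: w·28 = (1−w)·216.
The marginal rate of substitution is 216/28, so w = 216/(28+216) = 0.885.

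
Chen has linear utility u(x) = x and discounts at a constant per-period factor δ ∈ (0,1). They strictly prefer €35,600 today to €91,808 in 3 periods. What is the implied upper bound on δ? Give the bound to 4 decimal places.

δ < 0.7292

Comparing present values: 35600 > δ^3·91808.
Hence δ^3 < 35600/91808 = 0.38777, and x ↦ x^(1/3) is increasing on (0,∞).
δ < 0.38777^(1/3) = 0.7292.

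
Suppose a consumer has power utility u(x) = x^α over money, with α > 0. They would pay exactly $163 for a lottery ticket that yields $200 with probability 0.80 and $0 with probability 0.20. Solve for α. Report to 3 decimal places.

α ≈ 1.091

The lottery's expected utility is 0.80·u(200) + 0.20·u(0) = 0.80·200^α (since u(0) = 0 for α > 0).
Setting u(163) equal to that: 163^α = 0.80·200^α ⇒ (163/200)^α = 0.80.
Take logs: α = ln 0.80 / ln(163/200) ≈ 1.09081.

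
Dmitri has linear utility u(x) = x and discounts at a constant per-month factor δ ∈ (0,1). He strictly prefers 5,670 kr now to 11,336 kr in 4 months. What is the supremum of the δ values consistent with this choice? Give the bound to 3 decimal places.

δ < 0.841

The preference means 5670 > δ^4·11336.
So δ^4 < 5670/11336 = 0.50018; taking the 4th root of both positive sides preserves the inequality.
δ < 0.50018^(1/4) = 0.841.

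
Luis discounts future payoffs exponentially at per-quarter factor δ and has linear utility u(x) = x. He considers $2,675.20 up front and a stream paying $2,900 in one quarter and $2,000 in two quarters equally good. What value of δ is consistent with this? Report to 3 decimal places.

δ ≈ 0.640

Equating present values: 2675.20 = 2900δ + 2000δ².
Rearranged: 2000δ² + 2900δ − 2675.20 = 0.
δ = (−2900 + √(2900² + 4·2000·2675.20)) / (2·2000) = (−2900 + √29811600.00) / 4000 ≈ 0.640.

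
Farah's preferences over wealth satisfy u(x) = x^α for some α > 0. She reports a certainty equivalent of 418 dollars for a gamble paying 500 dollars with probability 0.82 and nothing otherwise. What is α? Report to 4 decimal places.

α ≈ 1.1079

EU(lottery) = 0.82·500^α + 0.18·0 = 0.82·500^α.
Indifference: 418^α = 0.82·500^α, so (418/500)^α = 0.82.
Taking logs: α·ln(418/500) = ln(0.82), so α = -0.1984509 / -0.1791267 ≈ 1.1079.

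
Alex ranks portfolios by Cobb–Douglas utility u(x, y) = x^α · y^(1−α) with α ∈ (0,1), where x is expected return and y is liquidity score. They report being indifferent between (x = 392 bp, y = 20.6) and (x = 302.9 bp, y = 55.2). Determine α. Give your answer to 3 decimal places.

Set the two utilities equal: 392^α·20.6^(1−α) = 302.9^α·55.2^(1−α).
Taking logs: α·ln 392 + (1−α)·ln 20.6 = α·ln 302.9 + (1−α)·ln 55.2, i.e. α·0.257859 = (1−α)·0.985672.
So α/(1−α) = (0.985672)/(0.257859) = 3.822523, and α = 3.822523/4.822523 ≈ 0.793.

α ≈ 0.793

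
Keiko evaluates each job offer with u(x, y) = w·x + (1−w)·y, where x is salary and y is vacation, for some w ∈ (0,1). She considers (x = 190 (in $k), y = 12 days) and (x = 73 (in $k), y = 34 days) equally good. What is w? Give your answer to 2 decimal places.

w = 0.16

Indifference: w·190 + (1−w)·12 = w·73 + (1−w)·34.
Rearranging, 117·w − 22·(1−w) = 0.
Hence w = 22/(117+22) = 22/139 = 0.16.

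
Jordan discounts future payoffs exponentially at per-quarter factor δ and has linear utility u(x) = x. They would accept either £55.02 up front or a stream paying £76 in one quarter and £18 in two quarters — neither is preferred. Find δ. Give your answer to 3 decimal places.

δ ≈ 0.630

The stream is worth 76δ + 18δ² today, so 76δ + 18δ² = 55.02.
That is, 18δ² + 76δ − 55.02 = 0, a quadratic in δ.
The positive root is δ = [−76 + √(76² + 4·18·55.02)] / (2·18) = (−76 + 98.678)/36 ≈ 0.630.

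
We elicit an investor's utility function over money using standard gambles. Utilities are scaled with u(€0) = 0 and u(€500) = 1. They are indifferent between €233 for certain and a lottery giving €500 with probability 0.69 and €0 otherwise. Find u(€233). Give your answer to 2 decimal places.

0.69

u(€233) equals the lottery's expected utility: 0.69·1 + 0.31·0 = 0.69.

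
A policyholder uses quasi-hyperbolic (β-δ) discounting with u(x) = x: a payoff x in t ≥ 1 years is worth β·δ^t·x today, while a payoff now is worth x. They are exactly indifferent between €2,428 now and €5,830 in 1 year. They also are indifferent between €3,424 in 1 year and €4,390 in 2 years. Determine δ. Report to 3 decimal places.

Both payoffs in the second observation are in the future, so β drops out: δ^1·3424 = δ^2·4390 ⇒ δ = 3424/4390 = 0.77995.

δ ≈ 0.780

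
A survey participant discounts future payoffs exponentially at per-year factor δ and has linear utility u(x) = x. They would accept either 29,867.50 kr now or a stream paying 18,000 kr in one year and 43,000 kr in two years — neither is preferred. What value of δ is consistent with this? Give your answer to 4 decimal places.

Present value of the stream is 18000·δ + 43000·δ². Indifference gives 18000δ + 43000δ² = 29867.50.
Rearranged: 43000δ² + 18000δ − 29867.50 = 0.
δ = (−18000 + √(18000² + 4·43000·29867.50)) / (2·43000) = (−18000 + √5461210000.00) / 86000 ≈ 0.6500.

δ ≈ 0.6500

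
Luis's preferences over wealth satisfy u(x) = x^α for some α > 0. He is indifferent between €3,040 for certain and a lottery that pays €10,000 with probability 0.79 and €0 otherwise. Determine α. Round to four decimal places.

α ≈ 0.1980

Since u(0) = 0, the lottery's EU is 0.79·10000^α.
Setting u(3040) equal to that: 3040^α = 0.79·10000^α ⇒ (3040/10000)^α = 0.79.
α = ln(0.79) / ln(3040/10000) = -0.2357223/-1.1907276 ≈ 0.1980.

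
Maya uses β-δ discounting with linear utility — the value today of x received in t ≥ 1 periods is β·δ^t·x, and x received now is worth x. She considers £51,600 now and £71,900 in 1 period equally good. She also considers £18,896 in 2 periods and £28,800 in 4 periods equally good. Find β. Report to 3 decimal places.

From the later pair, β·δ^2·18896 = β·δ^4·28800; dividing through, δ^2 = 18896/28800 = 0.65611, so δ = 0.81001.
Substituting δ into 51600 = β·δ·71900: β = 51600/(58239.493) ≈ 0.886.

β ≈ 0.886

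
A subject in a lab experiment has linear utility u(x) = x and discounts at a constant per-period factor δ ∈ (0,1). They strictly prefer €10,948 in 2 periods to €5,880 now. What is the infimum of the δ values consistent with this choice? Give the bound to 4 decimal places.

δ > 0.7329

The preference means 5880 < δ^2·10948.
Dividing by 10948: δ^2 > 0.53708. Both sides are positive, so the square root keeps the direction.
δ > 0.53708^(1/2) = 0.7329.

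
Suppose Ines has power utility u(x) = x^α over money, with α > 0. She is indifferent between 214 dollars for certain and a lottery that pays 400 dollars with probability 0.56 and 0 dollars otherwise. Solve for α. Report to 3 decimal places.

α ≈ 0.927

EU(lottery) = 0.56·400^α + 0.44·0 = 0.56·400^α.
Indifference: 214^α = 0.56·400^α, so (214/400)^α = 0.56.
α = ln(0.56) / ln(214/400) = -0.579818/-0.625489 ≈ 0.927.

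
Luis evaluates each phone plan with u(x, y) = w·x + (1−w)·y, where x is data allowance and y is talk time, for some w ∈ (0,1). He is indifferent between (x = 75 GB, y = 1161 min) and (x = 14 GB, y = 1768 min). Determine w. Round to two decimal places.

Equating utilities: w·75 + (1−w)·1161 = w·14 + (1−w)·1768.
w·(75−14) = (1−w)·(1768−1161), i.e. w·61 = (1−w)·607.
The marginal rate of substitution is 607/61, so w = 607/(61+607) = 0.91.

w = 0.91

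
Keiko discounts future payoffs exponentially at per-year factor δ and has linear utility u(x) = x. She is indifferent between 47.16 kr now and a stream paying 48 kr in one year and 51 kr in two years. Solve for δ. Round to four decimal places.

δ ≈ 0.6000

The stream is worth 48δ + 51δ² today, so 48δ + 51δ² = 47.16.
So 51δ² + 48δ − 47.16 = 0.
δ = (−48 + √(48² + 4·51·47.16)) / (2·51) = (−48 + √11924.64) / 102 ≈ 0.6000.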